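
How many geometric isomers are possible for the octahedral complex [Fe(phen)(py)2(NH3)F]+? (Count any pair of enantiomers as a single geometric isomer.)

An octahedron has six vertices in three trans pairs; every non-trans pair is cis.
Each phen is bidentate and must span two cis positions.
The distinct arrangements are (4 in all): py cis (3 arrangements, 2 chiral); py trans.

4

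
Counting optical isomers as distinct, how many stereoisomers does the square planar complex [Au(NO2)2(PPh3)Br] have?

A square has two trans pairs of vertices; adjacent vertices are cis.
There are 2 geometric isomers: NO2 cis; NO2 trans.
Each arrangement has an internal mirror plane or centre of symmetry, so none is chiral.

2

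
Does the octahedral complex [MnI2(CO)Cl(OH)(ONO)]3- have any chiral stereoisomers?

yes

The six octahedral sites form three mutually perpendicular trans pairs.
Systematic enumeration (placing each ligand type in turn and discarding arrangements equivalent by rotation or reflection) gives 9 geometric isomers.
Of these, 6 lack any improper symmetry element and so occur as enantiomeric pairs, giving 9 + 6 = 15 stereoisomers in total.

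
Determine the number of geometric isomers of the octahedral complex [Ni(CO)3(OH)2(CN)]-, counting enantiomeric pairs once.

3

The six octahedral sites form three mutually perpendicular trans pairs.
Working through the distinct placements yields 3 geometric isomers: CO mer, OH trans; CO fac, OH cis; CO mer, OH cis.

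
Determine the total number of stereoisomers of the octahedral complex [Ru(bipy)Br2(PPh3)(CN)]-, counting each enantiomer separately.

Each bipy is bidentate and must span two cis positions.
Working through the distinct placements yields 4 geometric isomers: Br trans; Br cis (3 arrangements, 2 chiral).
Of these, 2 lack any improper symmetry element and so occur as enantiomeric pairs, giving 4 + 2 = 6 stereoisomers in total.

6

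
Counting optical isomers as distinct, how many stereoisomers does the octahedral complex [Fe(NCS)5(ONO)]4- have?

An octahedron has six vertices in three trans pairs; every non-trans pair is cis.
Only one geometric arrangement is possible.

1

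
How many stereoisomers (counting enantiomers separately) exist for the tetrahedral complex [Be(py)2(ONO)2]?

In a tetrahedral complex all four positions are equivalent and every pair of ligands is adjacent — there is no cis/trans distinction.
Only one geometric arrangement is possible.

1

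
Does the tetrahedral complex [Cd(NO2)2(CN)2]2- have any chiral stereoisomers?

In a tetrahedral complex all four positions are equivalent and every pair of ligands is adjacent — there is no cis/trans distinction.
Only one geometric arrangement is possible.

no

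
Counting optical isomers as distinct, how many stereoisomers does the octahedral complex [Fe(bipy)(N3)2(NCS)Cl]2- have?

The six octahedral sites form three mutually perpendicular trans pairs.
Each bipy is bidentate and must span two cis positions.
The distinct arrangements are (4 in all): N3 cis (3 arrangements, 2 chiral); N3 trans.
Of these, 2 lack any improper symmetry element and so occur as enantiomeric pairs, giving 4 + 2 = 6 stereoisomers in total.

6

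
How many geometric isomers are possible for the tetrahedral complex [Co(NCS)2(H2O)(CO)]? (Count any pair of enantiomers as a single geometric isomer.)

1

Only one geometric arrangement is possible.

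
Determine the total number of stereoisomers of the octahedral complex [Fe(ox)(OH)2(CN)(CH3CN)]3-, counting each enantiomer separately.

6

Each ox is bidentate and must span two cis positions.
There are 4 geometric isomers: OH cis (3 arrangements, 2 chiral); OH trans.
Of these, 2 lack any improper symmetry element and so occur as enantiomeric pairs, giving 4 + 2 = 6 stereoisomers in total.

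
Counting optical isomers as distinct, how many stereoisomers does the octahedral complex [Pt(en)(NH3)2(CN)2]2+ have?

Each en is bidentate and must span two cis positions.
Working through the distinct placements yields 3 geometric isomers: NH3 cis, CN trans; NH3 cis, CN cis (chiral); NH3 trans, CN cis.
One of these lacks any improper symmetry element and so occurs as an enantiomeric pair, giving 3 + 1 = 4 stereoisomers in total.

4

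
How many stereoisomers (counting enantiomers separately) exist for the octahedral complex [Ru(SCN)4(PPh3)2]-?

An octahedron has six vertices in three trans pairs; every non-trans pair is cis.
The distinct arrangements are (2 in all): PPh3 trans; PPh3 cis.
Each arrangement has an internal mirror plane or centre of symmetry, so none is chiral.

2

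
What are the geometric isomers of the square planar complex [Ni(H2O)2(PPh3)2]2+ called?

Systematic placement gives 2 geometric isomers: H2O cis; H2O trans.

cis and trans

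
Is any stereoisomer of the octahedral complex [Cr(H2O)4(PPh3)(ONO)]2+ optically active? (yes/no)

The six octahedral sites form three mutually perpendicular trans pairs.
There are 2 geometric isomers: PPh3 and ONO mutually trans; PPh3 and ONO mutually cis.
Each arrangement has an internal mirror plane or centre of symmetry, so none is chiral.

no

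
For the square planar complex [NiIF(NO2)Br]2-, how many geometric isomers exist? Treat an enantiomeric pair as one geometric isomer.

3

In a square planar complex each vertex has one trans partner and two cis neighbours.
There are 3 geometric isomers: (Br/I trans, F/NO2 trans); (Br/NO2 trans, F/I trans); (Br/F trans, I/NO2 trans).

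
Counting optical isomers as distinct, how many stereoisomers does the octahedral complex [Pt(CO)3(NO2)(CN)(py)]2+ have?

5

In an octahedral complex each vertex has one trans partner and four cis neighbours.
Systematic placement gives 4 geometric isomers: CO mer (3 arrangements); CO fac (chiral).
One of these lacks any improper symmetry element and so occurs as an enantiomeric pair, giving 4 + 1 = 5 stereoisomers in total.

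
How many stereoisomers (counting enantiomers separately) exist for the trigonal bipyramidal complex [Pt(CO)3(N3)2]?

A trigonal bipyramid has two axial and three equatorial sites, which are chemically inequivalent.
There are 3 geometric isomers: N3 both equatorial; N3 one axial, one equatorial; N3 both axial.
Each arrangement has an internal mirror plane or centre of symmetry, so none is chiral.

3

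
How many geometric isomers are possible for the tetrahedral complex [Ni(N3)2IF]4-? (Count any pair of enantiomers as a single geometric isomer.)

Only one geometric arrangement is possible.

1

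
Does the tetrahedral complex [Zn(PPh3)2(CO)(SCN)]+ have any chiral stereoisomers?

no

Only one geometric arrangement is possible.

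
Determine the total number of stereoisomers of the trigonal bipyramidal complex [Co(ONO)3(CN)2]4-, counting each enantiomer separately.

3

In a trigonal bipyramid the two axial positions differ from the three equatorial ones.
Working through the distinct placements yields 3 geometric isomers: CN both axial; CN one axial, one equatorial; CN both equatorial.
Each arrangement has an internal mirror plane or centre of symmetry, so none is chiral.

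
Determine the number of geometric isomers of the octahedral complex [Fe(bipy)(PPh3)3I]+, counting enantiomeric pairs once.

An octahedron has six vertices in three trans pairs; every non-trans pair is cis.
Each bipy is bidentate and must span two cis positions.
The distinct arrangements are (2 in all): PPh3 fac; PPh3 mer.

2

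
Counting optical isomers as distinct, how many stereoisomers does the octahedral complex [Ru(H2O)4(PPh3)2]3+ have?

An octahedron has six vertices in three trans pairs; every non-trans pair is cis.
Working through the distinct placements yields 2 geometric isomers: PPh3 trans; PPh3 cis.
Each arrangement has an internal mirror plane or centre of symmetry, so none is chiral.

2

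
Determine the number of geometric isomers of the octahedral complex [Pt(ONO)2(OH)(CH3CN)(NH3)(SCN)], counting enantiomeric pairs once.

9

The six octahedral sites form three mutually perpendicular trans pairs.
Placing the ligands in turn and identifying arrangements related by rotation or reflection leaves 9 distinct geometric isomers.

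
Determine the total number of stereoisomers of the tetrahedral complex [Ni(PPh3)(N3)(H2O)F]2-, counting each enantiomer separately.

2

In a tetrahedral complex all four positions are equivalent and every pair of ligands is adjacent — there is no cis/trans distinction.
Only one geometric arrangement is possible; it has no improper symmetry element, so it exists as a pair of enantiomers (2 stereoisomers).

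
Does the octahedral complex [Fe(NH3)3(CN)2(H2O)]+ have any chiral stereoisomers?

There are 3 geometric isomers: NH3 mer, CN trans; NH3 mer, CN cis; NH3 fac, CN cis.
Each arrangement has an internal mirror plane or centre of symmetry, so none is chiral.

no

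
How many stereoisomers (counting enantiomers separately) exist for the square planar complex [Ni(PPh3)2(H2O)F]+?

A square has two trans pairs of vertices; adjacent vertices are cis.
Working through the distinct placements yields 2 geometric isomers: PPh3 cis; PPh3 trans.
Each arrangement has an internal mirror plane or centre of symmetry, so none is chiral.

2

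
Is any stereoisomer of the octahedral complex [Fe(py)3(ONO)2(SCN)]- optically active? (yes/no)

In an octahedral complex each vertex has one trans partner and four cis neighbours.
The distinct arrangements are (3 in all): py mer, ONO trans; py mer, ONO cis; py fac, ONO cis.
Each arrangement has an internal mirror plane or centre of symmetry, so none is chiral.

no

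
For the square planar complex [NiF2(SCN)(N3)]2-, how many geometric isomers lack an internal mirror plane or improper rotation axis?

Systematic placement gives 2 geometric isomers: F cis; F trans.
Each arrangement has an internal mirror plane or centre of symmetry, so none is chiral.

0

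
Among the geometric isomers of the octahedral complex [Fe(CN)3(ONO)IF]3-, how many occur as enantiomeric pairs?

1

In an octahedral complex each vertex has one trans partner and four cis neighbours.
There are 4 geometric isomers: CN mer (3 arrangements); CN fac (chiral).
One of these lacks any improper symmetry element and so occurs as an enantiomeric pair, giving 4 + 1 = 5 stereoisomers in total.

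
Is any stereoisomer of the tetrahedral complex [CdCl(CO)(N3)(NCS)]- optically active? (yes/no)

In a tetrahedral complex all four positions are equivalent and every pair of ligands is adjacent — there is no cis/trans distinction.
Only one geometric arrangement is possible; it has no improper symmetry element, so it exists as a pair of enantiomers (2 stereoisomers).

yes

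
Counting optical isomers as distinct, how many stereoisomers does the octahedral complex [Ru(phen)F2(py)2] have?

4

The six octahedral sites form three mutually perpendicular trans pairs.
Each phen is bidentate and must span two cis positions.
Working through the distinct placements yields 3 geometric isomers: F trans, py cis; F cis, py trans; F cis, py cis (chiral).
One of these lacks any improper symmetry element and so occurs as an enantiomeric pair, giving 3 + 1 = 4 stereoisomers in total.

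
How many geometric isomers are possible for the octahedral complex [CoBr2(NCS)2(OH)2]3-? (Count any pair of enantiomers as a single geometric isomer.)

An octahedron has six vertices in three trans pairs; every non-trans pair is cis.
Working through the distinct placements yields 5 geometric isomers: Br trans, NCS trans, OH trans; Br trans, NCS cis, OH cis; Br cis, NCS cis, OH trans; Br cis, NCS cis, OH cis (chiral); Br cis, NCS trans, OH cis.

5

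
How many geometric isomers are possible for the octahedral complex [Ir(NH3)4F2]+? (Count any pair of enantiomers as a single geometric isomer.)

2

In an octahedral complex each vertex has one trans partner and four cis neighbours.
Working through the distinct placements yields 2 geometric isomers: F trans; F cis.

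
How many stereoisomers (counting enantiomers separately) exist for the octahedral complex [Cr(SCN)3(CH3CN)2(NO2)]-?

Systematic placement gives 3 geometric isomers: SCN mer, CH3CN trans; SCN mer, CH3CN cis; SCN fac, CH3CN cis.
Each arrangement has an internal mirror plane or centre of symmetry, so none is chiral.

3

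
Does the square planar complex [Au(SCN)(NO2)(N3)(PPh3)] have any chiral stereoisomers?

A square has two trans pairs of vertices; adjacent vertices are cis.
Working through the distinct placements yields 3 geometric isomers: (N3/PPh3 trans, NO2/SCN trans); (N3/SCN trans, NO2/PPh3 trans); (N3/NO2 trans, PPh3/SCN trans).
Each arrangement has an internal mirror plane or centre of symmetry, so none is chiral.

no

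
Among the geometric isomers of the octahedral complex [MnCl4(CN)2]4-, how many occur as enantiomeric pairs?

0

In an octahedral complex each vertex has one trans partner and four cis neighbours.
There are 2 geometric isomers: CN trans; CN cis.
Each arrangement has an internal mirror plane or centre of symmetry, so none is chiral.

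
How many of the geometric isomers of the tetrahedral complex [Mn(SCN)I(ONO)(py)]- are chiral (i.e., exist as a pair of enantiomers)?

All four vertices of a tetrahedron are equivalent and mutually adjacent, so cis/trans isomerism cannot arise.
Only one geometric arrangement is possible; it has no improper symmetry element, so it exists as a pair of enantiomers (2 stereoisomers).

1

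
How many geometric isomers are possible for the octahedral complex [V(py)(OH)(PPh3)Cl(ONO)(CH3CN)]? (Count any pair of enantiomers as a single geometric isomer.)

The six octahedral sites form three mutually perpendicular trans pairs.
Exhaustive case analysis gives 15 geometric isomers.

15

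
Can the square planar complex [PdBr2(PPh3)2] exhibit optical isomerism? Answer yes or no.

no

In a square planar complex each vertex has one trans partner and two cis neighbours.
Systematic placement gives 2 geometric isomers: Br cis; Br trans.
Each arrangement has an internal mirror plane or centre of symmetry, so none is chiral.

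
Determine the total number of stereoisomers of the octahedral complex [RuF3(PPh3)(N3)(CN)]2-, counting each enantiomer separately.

5

The six octahedral sites form three mutually perpendicular trans pairs.
There are 4 geometric isomers: F mer (3 arrangements); F fac (chiral).
One of these lacks any improper symmetry element and so occurs as an enantiomeric pair, giving 4 + 1 = 5 stereoisomers in total.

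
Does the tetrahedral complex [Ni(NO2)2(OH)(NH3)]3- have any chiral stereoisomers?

Only one geometric arrangement is possible.

no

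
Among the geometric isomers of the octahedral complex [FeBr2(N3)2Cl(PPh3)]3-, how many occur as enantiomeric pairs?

2

In an octahedral complex each vertex has one trans partner and four cis neighbours.
The distinct arrangements are (6 in all): Br trans, N3 cis; Br trans, N3 trans; Br cis, N3 cis (3 arrangements, 2 chiral); Br cis, N3 trans.
Of these, 2 lack any improper symmetry element and so occur as enantiomeric pairs, giving 6 + 2 = 8 stereoisomers in total.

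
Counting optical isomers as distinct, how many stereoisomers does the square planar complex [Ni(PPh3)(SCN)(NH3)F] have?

A square has two trans pairs of vertices; adjacent vertices are cis.
There are 3 geometric isomers: (F/PPh3 trans, NH3/SCN trans); (F/SCN trans, NH3/PPh3 trans); (F/NH3 trans, PPh3/SCN trans).
Each arrangement has an internal mirror plane or centre of symmetry, so none is chiral.

3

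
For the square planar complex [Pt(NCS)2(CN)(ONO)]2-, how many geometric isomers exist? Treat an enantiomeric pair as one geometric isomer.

2

A square has two trans pairs of vertices; adjacent vertices are cis.
Working through the distinct placements yields 2 geometric isomers: NCS cis; NCS trans.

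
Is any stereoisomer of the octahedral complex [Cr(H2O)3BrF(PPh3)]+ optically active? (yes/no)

The distinct arrangements are (4 in all): H2O mer (3 arrangements); H2O fac (chiral).
One of these lacks any improper symmetry element and so occurs as an enantiomeric pair, giving 4 + 1 = 5 stereoisomers in total.

yes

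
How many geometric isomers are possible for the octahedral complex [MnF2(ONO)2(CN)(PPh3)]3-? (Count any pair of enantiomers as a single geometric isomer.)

6

In an octahedral complex each vertex has one trans partner and four cis neighbours.
Working through the distinct placements yields 6 geometric isomers: F cis, ONO cis (3 arrangements, 2 chiral); F cis, ONO trans; F trans, ONO cis; F trans, ONO trans.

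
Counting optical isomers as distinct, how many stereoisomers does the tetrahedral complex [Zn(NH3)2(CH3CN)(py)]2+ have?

1

In a tetrahedral complex all four positions are equivalent and every pair of ligands is adjacent — there is no cis/trans distinction.
Only one geometric arrangement is possible.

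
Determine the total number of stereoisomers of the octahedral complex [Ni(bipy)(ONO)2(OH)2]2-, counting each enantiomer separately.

4

An octahedron has six vertices in three trans pairs; every non-trans pair is cis.
Each bipy is bidentate and must span two cis positions.
Working through the distinct placements yields 3 geometric isomers: ONO cis, OH trans; ONO cis, OH cis (chiral); ONO trans, OH cis.
One of these lacks any improper symmetry element and so occurs as an enantiomeric pair, giving 3 + 1 = 4 stereoisomers in total.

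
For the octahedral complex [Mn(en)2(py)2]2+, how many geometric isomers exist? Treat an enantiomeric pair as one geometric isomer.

Each en is bidentate and must span two cis positions.
Working through the distinct placements yields 2 geometric isomers: py trans; py cis (chiral).

2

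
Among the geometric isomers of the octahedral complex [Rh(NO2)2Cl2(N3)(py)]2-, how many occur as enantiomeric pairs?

2

The six octahedral sites form three mutually perpendicular trans pairs.
The distinct arrangements are (6 in all): NO2 cis, Cl trans; NO2 trans, Cl trans; NO2 cis, Cl cis (3 arrangements, 2 chiral); NO2 trans, Cl cis.
Of these, 2 lack any improper symmetry element and so occur as enantiomeric pairs, giving 6 + 2 = 8 stereoisomers in total.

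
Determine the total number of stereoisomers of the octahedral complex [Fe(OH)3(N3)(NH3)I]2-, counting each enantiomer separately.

5

In an octahedral complex each vertex has one trans partner and four cis neighbours.
There are 4 geometric isomers: OH mer (3 arrangements); OH fac (chiral).
One of these lacks any improper symmetry element and so occurs as an enantiomeric pair, giving 4 + 1 = 5 stereoisomers in total.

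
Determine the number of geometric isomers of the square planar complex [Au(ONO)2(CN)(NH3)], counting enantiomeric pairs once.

2

A square has two trans pairs of vertices; adjacent vertices are cis.
The distinct arrangements are (2 in all): ONO cis; ONO trans.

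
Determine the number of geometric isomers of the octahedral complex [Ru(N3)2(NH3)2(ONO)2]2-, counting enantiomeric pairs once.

An octahedron has six vertices in three trans pairs; every non-trans pair is cis.
There are 5 geometric isomers: N3 trans, NH3 trans, ONO trans; N3 trans, NH3 cis, ONO cis; N3 cis, NH3 cis, ONO trans; N3 cis, NH3 cis, ONO cis (chiral); N3 cis, NH3 trans, ONO cis.

5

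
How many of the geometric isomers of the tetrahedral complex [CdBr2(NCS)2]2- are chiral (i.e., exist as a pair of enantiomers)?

Only one geometric arrangement is possible.

0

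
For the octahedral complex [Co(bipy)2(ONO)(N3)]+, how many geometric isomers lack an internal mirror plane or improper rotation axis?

1

An octahedron has six vertices in three trans pairs; every non-trans pair is cis.
Each bipy is bidentate and must span two cis positions.
Systematic placement gives 2 geometric isomers: ONO and N3 mutually trans; ONO and N3 mutually cis (chiral).
One of these lacks any improper symmetry element and so occurs as an enantiomeric pair, giving 2 + 1 = 3 stereoisomers in total.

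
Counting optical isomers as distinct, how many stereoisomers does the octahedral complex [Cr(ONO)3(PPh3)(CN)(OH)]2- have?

An octahedron has six vertices in three trans pairs; every non-trans pair is cis.
The distinct arrangements are (4 in all): ONO mer (3 arrangements); ONO fac (chiral).
One of these lacks any improper symmetry element and so occurs as an enantiomeric pair, giving 4 + 1 = 5 stereoisomers in total.

5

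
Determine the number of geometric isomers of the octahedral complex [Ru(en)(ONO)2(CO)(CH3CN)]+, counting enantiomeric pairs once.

4

In an octahedral complex each vertex has one trans partner and four cis neighbours.
Each en is bidentate and must span two cis positions.
There are 4 geometric isomers: ONO cis (3 arrangements, 2 chiral); ONO trans.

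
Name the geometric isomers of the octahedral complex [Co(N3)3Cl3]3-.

fac and mer

The six octahedral sites form three mutually perpendicular trans pairs.
Systematic placement gives 2 geometric isomers: N3 mer; N3 fac.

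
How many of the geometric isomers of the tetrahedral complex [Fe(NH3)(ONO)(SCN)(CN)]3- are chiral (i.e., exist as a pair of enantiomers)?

1

Only one geometric arrangement is possible; it has no improper symmetry element, so it exists as a pair of enantiomers (2 stereoisomers).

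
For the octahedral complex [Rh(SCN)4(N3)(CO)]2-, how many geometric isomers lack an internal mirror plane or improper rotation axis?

0

Working through the distinct placements yields 2 geometric isomers: N3 and CO mutually trans; N3 and CO mutually cis.
Each arrangement has an internal mirror plane or centre of symmetry, so none is chiral.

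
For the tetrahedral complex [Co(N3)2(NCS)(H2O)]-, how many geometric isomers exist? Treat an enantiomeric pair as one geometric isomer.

1

All four vertices of a tetrahedron are equivalent and mutually adjacent, so cis/trans isomerism cannot arise.
Only one geometric arrangement is possible.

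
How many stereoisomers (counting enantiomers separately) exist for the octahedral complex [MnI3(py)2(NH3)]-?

3

The six octahedral sites form three mutually perpendicular trans pairs.
The distinct arrangements are (3 in all): I mer, py trans; I mer, py cis; I fac, py cis.
Each arrangement has an internal mirror plane or centre of symmetry, so none is chiral.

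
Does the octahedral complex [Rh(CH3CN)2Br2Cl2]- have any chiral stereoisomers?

yes

An octahedron has six vertices in three trans pairs; every non-trans pair is cis.
There are 5 geometric isomers: CH3CN trans, Br trans, Cl trans; CH3CN cis, Br trans, Cl cis; CH3CN cis, Br cis, Cl trans; CH3CN cis, Br cis, Cl cis (chiral); CH3CN trans, Br cis, Cl cis.
One of these lacks any improper symmetry element and so occurs as an enantiomeric pair, giving 5 + 1 = 6 stereoisomers in total.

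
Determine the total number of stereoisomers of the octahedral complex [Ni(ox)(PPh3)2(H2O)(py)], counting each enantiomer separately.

An octahedron has six vertices in three trans pairs; every non-trans pair is cis.
Each ox is bidentate and must span two cis positions.
Systematic placement gives 4 geometric isomers: PPh3 cis (3 arrangements, 2 chiral); PPh3 trans.
Of these, 2 lack any improper symmetry element and so occur as enantiomeric pairs, giving 4 + 2 = 6 stereoisomers in total.

6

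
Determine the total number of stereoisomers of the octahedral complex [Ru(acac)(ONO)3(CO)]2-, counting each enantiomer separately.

In an octahedral complex each vertex has one trans partner and four cis neighbours.
Each acac is bidentate and must span two cis positions.
Working through the distinct placements yields 2 geometric isomers: ONO fac; ONO mer.
Each arrangement has an internal mirror plane or centre of symmetry, so none is chiral.

2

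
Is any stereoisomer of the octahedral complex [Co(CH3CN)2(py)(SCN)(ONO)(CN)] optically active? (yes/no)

The six octahedral sites form three mutually perpendicular trans pairs.
Placing the ligands in turn and identifying arrangements related by rotation or reflection leaves 9 distinct geometric isomers.
Of these, 6 lack any improper symmetry element and so occur as enantiomeric pairs, giving 9 + 6 = 15 stereoisomers in total.

yes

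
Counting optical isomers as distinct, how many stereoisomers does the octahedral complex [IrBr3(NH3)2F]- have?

An octahedron has six vertices in three trans pairs; every non-trans pair is cis.
The distinct arrangements are (3 in all): Br mer, NH3 trans; Br mer, NH3 cis; Br fac, NH3 cis.
Each arrangement has an internal mirror plane or centre of symmetry, so none is chiral.

3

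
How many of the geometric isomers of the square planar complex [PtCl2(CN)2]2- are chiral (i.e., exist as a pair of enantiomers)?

0

There are 2 geometric isomers: Cl cis; Cl trans.
Each arrangement has an internal mirror plane or centre of symmetry, so none is chiral.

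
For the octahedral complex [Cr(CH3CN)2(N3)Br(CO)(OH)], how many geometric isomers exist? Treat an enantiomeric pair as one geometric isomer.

9

The six octahedral sites form three mutually perpendicular trans pairs.
Systematic enumeration (placing each ligand type in turn and discarding arrangements equivalent by rotation or reflection) gives 9 geometric isomers.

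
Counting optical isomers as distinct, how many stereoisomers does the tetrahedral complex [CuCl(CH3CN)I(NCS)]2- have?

In a tetrahedral complex all four positions are equivalent and every pair of ligands is adjacent — there is no cis/trans distinction.
Only one geometric arrangement is possible; it has no improper symmetry element, so it exists as a pair of enantiomers (2 stereoisomers).

2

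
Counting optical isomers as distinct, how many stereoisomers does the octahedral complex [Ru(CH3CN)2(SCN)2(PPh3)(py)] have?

8

In an octahedral complex each vertex has one trans partner and four cis neighbours.
Working through the distinct placements yields 6 geometric isomers: CH3CN trans, SCN cis; CH3CN trans, SCN trans; CH3CN cis, SCN cis (3 arrangements, 2 chiral); CH3CN cis, SCN trans.
Of these, 2 lack any improper symmetry element and so occur as enantiomeric pairs, giving 6 + 2 = 8 stereoisomers in total.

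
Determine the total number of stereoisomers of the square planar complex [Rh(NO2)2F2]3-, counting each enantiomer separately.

In a square planar complex each vertex has one trans partner and two cis neighbours.
There are 2 geometric isomers: NO2 cis; NO2 trans.
Each arrangement has an internal mirror plane or centre of symmetry, so none is chiral.

2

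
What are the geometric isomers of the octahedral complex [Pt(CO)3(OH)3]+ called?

The distinct arrangements are (2 in all): CO mer; CO fac.

fac and mer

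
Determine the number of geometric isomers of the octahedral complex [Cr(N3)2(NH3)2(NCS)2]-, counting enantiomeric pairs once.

5

An octahedron has six vertices in three trans pairs; every non-trans pair is cis.
The distinct arrangements are (5 in all): N3 trans, NH3 trans, NCS trans; N3 trans, NH3 cis, NCS cis; N3 cis, NH3 trans, NCS cis; N3 cis, NH3 cis, NCS cis (chiral); N3 cis, NH3 cis, NCS trans.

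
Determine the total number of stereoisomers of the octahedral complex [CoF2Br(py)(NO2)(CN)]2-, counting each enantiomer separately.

An octahedron has six vertices in three trans pairs; every non-trans pair is cis.
Systematic enumeration (placing each ligand type in turn and discarding arrangements equivalent by rotation or reflection) gives 9 geometric isomers.
Of these, 6 lack any improper symmetry element and so occur as enantiomeric pairs, giving 9 + 6 = 15 stereoisomers in total.

15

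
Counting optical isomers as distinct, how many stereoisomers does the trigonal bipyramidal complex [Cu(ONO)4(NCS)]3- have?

2

There are 2 geometric isomers: NCS axial; NCS equatorial.
Each arrangement has an internal mirror plane or centre of symmetry, so none is chiral.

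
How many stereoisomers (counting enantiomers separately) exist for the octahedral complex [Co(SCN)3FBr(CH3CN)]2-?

5

Systematic placement gives 4 geometric isomers: SCN mer (3 arrangements); SCN fac (chiral).
One of these lacks any improper symmetry element and so occurs as an enantiomeric pair, giving 4 + 1 = 5 stereoisomers in total.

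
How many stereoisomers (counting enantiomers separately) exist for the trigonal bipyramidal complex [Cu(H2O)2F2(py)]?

In a trigonal bipyramid the two axial positions differ from the three equatorial ones.
Placing the ligands in turn and identifying arrangements related by rotation or reflection leaves 5 distinct geometric isomers.
One of these lacks any improper symmetry element and so occurs as an enantiomeric pair, giving 5 + 1 = 6 stereoisomers in total.

6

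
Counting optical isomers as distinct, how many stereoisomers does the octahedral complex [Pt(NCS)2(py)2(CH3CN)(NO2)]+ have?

In an octahedral complex each vertex has one trans partner and four cis neighbours.
Systematic placement gives 6 geometric isomers: NCS cis, py trans; NCS cis, py cis (3 arrangements, 2 chiral); NCS trans, py trans; NCS trans, py cis.
Of these, 2 lack any improper symmetry element and so occur as enantiomeric pairs, giving 6 + 2 = 8 stereoisomers in total.

8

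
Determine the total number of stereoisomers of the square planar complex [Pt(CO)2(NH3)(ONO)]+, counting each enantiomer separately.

There are 2 geometric isomers: CO cis; CO trans.
Each arrangement has an internal mirror plane or centre of symmetry, so none is chiral.

2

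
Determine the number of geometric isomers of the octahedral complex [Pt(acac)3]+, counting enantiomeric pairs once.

1

The six octahedral sites form three mutually perpendicular trans pairs.
Each acac is bidentate and must span two cis positions.
Only one geometric arrangement is possible; it has no improper symmetry element, so it exists as a pair of enantiomers (2 stereoisomers).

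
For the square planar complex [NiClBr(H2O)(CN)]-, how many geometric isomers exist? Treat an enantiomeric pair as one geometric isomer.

3

A square has two trans pairs of vertices; adjacent vertices are cis.
The distinct arrangements are (3 in all): (Br/Cl trans, CN/H2O trans); (Br/H2O trans, CN/Cl trans); (Br/CN trans, Cl/H2O trans).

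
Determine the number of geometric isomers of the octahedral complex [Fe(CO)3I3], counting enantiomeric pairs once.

2

In an octahedral complex each vertex has one trans partner and four cis neighbours.
Systematic placement gives 2 geometric isomers: CO mer; CO fac.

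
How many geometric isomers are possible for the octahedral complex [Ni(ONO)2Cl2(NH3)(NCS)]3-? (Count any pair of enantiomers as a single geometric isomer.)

6

The six octahedral sites form three mutually perpendicular trans pairs.
There are 6 geometric isomers: ONO trans, Cl trans; ONO cis, Cl trans; ONO trans, Cl cis; ONO cis, Cl cis (3 arrangements, 2 chiral).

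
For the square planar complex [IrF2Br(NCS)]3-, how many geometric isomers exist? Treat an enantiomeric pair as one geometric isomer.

A square has two trans pairs of vertices; adjacent vertices are cis.
Working through the distinct placements yields 2 geometric isomers: F cis; F trans.

2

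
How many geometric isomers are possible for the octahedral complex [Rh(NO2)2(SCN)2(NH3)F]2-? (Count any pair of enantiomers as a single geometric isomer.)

6

An octahedron has six vertices in three trans pairs; every non-trans pair is cis.
The distinct arrangements are (6 in all): NO2 trans, SCN trans; NO2 cis, SCN cis (3 arrangements, 2 chiral); NO2 cis, SCN trans; NO2 trans, SCN cis.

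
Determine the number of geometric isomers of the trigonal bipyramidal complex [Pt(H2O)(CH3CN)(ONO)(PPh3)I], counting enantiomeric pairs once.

10

A trigonal bipyramid has two axial and three equatorial sites, which are chemically inequivalent.
Placing the ligands in turn and identifying arrangements related by rotation or reflection leaves 10 distinct geometric isomers.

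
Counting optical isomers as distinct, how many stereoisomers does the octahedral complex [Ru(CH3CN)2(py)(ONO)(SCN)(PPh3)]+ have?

15

The six octahedral sites form three mutually perpendicular trans pairs.
Exhaustive case analysis gives 9 geometric isomers.
Of these, 6 lack any improper symmetry element and so occur as enantiomeric pairs, giving 9 + 6 = 15 stereoisomers in total.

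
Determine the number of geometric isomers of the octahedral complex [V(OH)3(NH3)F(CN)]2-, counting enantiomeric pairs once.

The distinct arrangements are (4 in all): OH mer (3 arrangements); OH fac (chiral).

4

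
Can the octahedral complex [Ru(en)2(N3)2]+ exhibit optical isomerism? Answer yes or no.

In an octahedral complex each vertex has one trans partner and four cis neighbours.
Each en is bidentate and must span two cis positions.
The distinct arrangements are (2 in all): N3 trans; N3 cis (chiral).
One of these lacks any improper symmetry element and so occurs as an enantiomeric pair, giving 2 + 1 = 3 stereoisomers in total.

yes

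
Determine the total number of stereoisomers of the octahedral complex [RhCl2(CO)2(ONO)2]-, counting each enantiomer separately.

6

The six octahedral sites form three mutually perpendicular trans pairs.
Systematic placement gives 5 geometric isomers: Cl trans, CO trans, ONO trans; Cl cis, CO trans, ONO cis; Cl cis, CO cis, ONO trans; Cl cis, CO cis, ONO cis (chiral); Cl trans, CO cis, ONO cis.
One of these lacks any improper symmetry element and so occurs as an enantiomeric pair, giving 5 + 1 = 6 stereoisomers in total.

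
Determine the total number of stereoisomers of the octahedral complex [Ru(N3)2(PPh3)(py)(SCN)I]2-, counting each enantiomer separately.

The six octahedral sites form three mutually perpendicular trans pairs.
Exhaustive case analysis gives 9 geometric isomers.
Of these, 6 lack any improper symmetry element and so occur as enantiomeric pairs, giving 9 + 6 = 15 stereoisomers in total.

15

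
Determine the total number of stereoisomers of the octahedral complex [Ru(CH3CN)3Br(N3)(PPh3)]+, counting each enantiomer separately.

5

Systematic placement gives 4 geometric isomers: CH3CN mer (3 arrangements); CH3CN fac (chiral).
One of these lacks any improper symmetry element and so occurs as an enantiomeric pair, giving 4 + 1 = 5 stereoisomers in total.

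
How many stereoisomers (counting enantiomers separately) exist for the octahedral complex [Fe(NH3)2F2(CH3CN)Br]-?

There are 6 geometric isomers: NH3 trans, F trans; NH3 cis, F cis (3 arrangements, 2 chiral); NH3 trans, F cis; NH3 cis, F trans.
Of these, 2 lack any improper symmetry element and so occur as enantiomeric pairs, giving 6 + 2 = 8 stereoisomers in total.

8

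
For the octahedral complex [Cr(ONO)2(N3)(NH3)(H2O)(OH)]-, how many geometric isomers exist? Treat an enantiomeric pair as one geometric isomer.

9

In an octahedral complex each vertex has one trans partner and four cis neighbours.
Systematic enumeration (placing each ligand type in turn and discarding arrangements equivalent by rotation or reflection) gives 9 geometric isomers.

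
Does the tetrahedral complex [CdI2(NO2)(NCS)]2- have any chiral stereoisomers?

no

Only one geometric arrangement is possible.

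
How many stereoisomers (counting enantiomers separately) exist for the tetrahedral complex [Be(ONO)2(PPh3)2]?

In a tetrahedral complex all four positions are equivalent and every pair of ligands is adjacent — there is no cis/trans distinction.
Only one geometric arrangement is possible.

1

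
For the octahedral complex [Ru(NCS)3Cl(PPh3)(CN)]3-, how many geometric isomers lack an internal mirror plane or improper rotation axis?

1

Systematic placement gives 4 geometric isomers: NCS mer (3 arrangements); NCS fac (chiral).
One of these lacks any improper symmetry element and so occurs as an enantiomeric pair, giving 4 + 1 = 5 stereoisomers in total.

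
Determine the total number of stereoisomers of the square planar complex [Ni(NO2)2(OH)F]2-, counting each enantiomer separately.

A square has two trans pairs of vertices; adjacent vertices are cis.
The distinct arrangements are (2 in all): NO2 cis; NO2 trans.
Each arrangement has an internal mirror plane or centre of symmetry, so none is chiral.

2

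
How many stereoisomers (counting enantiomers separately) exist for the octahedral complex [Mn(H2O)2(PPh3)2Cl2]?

6

The distinct arrangements are (5 in all): H2O trans, PPh3 trans, Cl trans; H2O cis, PPh3 cis, Cl trans; H2O cis, PPh3 trans, Cl cis; H2O cis, PPh3 cis, Cl cis (chiral); H2O trans, PPh3 cis, Cl cis.
One of these lacks any improper symmetry element and so occurs as an enantiomeric pair, giving 5 + 1 = 6 stereoisomers in total.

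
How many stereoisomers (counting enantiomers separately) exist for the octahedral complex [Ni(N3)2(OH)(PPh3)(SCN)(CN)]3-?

The six octahedral sites form three mutually perpendicular trans pairs.
Placing the ligands in turn and identifying arrangements related by rotation or reflection leaves 9 distinct geometric isomers.
Of these, 6 lack any improper symmetry element and so occur as enantiomeric pairs, giving 9 + 6 = 15 stereoisomers in total.

15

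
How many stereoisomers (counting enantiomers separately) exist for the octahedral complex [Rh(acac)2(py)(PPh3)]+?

The six octahedral sites form three mutually perpendicular trans pairs.
Each acac is bidentate and must span two cis positions.
There are 2 geometric isomers: py and PPh3 mutually cis (chiral); py and PPh3 mutually trans.
One of these lacks any improper symmetry element and so occurs as an enantiomeric pair, giving 2 + 1 = 3 stereoisomers in total.

3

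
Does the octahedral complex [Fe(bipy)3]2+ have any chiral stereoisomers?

An octahedron has six vertices in three trans pairs; every non-trans pair is cis.
Each bipy is bidentate and must span two cis positions.
Only one geometric arrangement is possible; it has no improper symmetry element, so it exists as a pair of enantiomers (2 stereoisomers).

yes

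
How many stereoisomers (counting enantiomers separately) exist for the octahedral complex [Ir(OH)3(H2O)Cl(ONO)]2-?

5

The six octahedral sites form three mutually perpendicular trans pairs.
Systematic placement gives 4 geometric isomers: OH mer (3 arrangements); OH fac (chiral).
One of these lacks any improper symmetry element and so occurs as an enantiomeric pair, giving 4 + 1 = 5 stereoisomers in total.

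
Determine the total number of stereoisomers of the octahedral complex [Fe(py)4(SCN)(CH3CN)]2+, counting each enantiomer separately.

2

Systematic placement gives 2 geometric isomers: SCN and CH3CN mutually trans; SCN and CH3CN mutually cis.
Each arrangement has an internal mirror plane or centre of symmetry, so none is chiral.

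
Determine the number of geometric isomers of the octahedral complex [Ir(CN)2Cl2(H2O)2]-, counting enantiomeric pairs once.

Systematic placement gives 5 geometric isomers: CN trans, Cl trans, H2O trans; CN trans, Cl cis, H2O cis; CN cis, Cl cis, H2O trans; CN cis, Cl cis, H2O cis (chiral); CN cis, Cl trans, H2O cis.

5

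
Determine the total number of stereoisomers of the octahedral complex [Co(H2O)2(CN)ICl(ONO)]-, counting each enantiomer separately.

An octahedron has six vertices in three trans pairs; every non-trans pair is cis.
Placing the ligands in turn and identifying arrangements related by rotation or reflection leaves 9 distinct geometric isomers.
Of these, 6 lack any improper symmetry element and so occur as enantiomeric pairs, giving 9 + 6 = 15 stereoisomers in total.

15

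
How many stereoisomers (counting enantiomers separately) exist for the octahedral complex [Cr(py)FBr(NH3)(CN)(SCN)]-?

In an octahedral complex each vertex has one trans partner and four cis neighbours.
Placing the ligands in turn and identifying arrangements related by rotation or reflection leaves 15 distinct geometric isomers.
Of these, 15 lack any improper symmetry element and so occur as enantiomeric pairs, giving 15 + 15 = 30 stereoisomers in total.

30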